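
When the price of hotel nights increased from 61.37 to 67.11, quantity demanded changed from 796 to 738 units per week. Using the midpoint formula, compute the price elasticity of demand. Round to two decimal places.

%ΔQ = (738 − 796)/[(796 + 738)/2] = -58/767 ≈ -0.0756.
%ΔP = (67.11 − 61.37)/[(61.37 + 67.11)/2] = 5.74/64.24 ≈ 0.0894.
Arc elasticity E = %ΔQ/%ΔP ≈ -0.0756/0.0894 ≈ -0.85.
|E| < 1: demand is inelastic over this range.

-0.85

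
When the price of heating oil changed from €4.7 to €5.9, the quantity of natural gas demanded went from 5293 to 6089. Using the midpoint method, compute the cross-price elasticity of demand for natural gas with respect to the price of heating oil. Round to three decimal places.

%ΔQ_x = (6089 − 5293)/[(5293+6089)/2] = 796/5691 ≈ 0.1399.
%ΔP_y = (5.9 − 4.7)/[(4.7+5.9)/2] ≈ 0.2264.
E_xy = 0.1399/0.2264 ≈ 0.618.
E_xy > 0, so natural gas and heating oil are substitutes.

0.618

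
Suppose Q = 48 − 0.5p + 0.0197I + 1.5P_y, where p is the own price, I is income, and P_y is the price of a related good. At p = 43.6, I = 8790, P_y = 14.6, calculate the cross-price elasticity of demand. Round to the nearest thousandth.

0.099

Evaluating quantity at (p, I, P_y) gives Q = 48 − 0.5(43.6) + 0.0197(8790) + 1.5(14.6) = 48 − 21.8 + 173.163 + 21.9 = 221.263.
∂Q/∂P_y = +1.5, so E_xy = 1.5·(14.6/221.263) ≈ 0.099.
E_xy > 0: the goods are substitutes.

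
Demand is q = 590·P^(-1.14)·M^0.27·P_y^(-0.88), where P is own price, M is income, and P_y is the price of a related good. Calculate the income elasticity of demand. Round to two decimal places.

For a Cobb–Douglas (constant-elasticity) form q = A·M^α·…, the elasticity with respect to M equals the exponent α at every point.
Here the exponent on M is 0.27, so the income elasticity of demand is 0.27.

0.27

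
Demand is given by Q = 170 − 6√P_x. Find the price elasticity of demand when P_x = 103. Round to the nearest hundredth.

At P_x = 103, Q = 109.1067.
dQ/dP_x = −6/(2√P_x) = −6/(2·10.1489).
Point elasticity E = (dQ/dP_x)·(P_x/Q) = -0.2956 × 103/109.1067 ≈ -0.28.
|E| < 1, so demand is inelastic at this price.

-0.28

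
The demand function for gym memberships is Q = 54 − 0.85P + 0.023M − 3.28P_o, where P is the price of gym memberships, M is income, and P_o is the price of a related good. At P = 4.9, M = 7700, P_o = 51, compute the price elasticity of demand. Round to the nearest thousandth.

-0.070

Q = 54 − 0.85(4.9) + 0.023(7700) − 3.28(51) = 54 − 4.165 + 177.1 − 167.28 = 59.655.
∂Q/∂P = −0.85, so E_p = (−0.85)·(4.9/59.655) ≈ -0.070.
|E_p| < 1: demand is inelastic.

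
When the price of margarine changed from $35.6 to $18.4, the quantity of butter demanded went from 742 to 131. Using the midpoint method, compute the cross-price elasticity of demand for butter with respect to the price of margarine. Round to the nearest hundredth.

2.20

%ΔQ_x = (131 − 742)/[(742+131)/2] = -611/436.5 ≈ -1.3998.
%ΔP_y = (18.4 − 35.6)/[(35.6+18.4)/2] ≈ -0.6370.
E_xy = -1.3998/-0.6370 ≈ 2.20.
E_xy > 0, so butter and margarine are substitutes.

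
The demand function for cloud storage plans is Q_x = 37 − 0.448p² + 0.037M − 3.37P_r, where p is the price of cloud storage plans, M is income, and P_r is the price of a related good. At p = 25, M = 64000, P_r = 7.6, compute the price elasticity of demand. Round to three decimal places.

-0.267

Substituting, Q_x = 37 − 0.448(25)² + 0.037(64000) − 3.37(7.6) = 37 − 280 + 2368 − 25.612 = 2099.388.
∂Q_x/∂p = −2·0.448·p = -22.4, so E_p = -22.4·(25/2099.388) ≈ -0.267.
|E_p| < 1: demand is inelastic.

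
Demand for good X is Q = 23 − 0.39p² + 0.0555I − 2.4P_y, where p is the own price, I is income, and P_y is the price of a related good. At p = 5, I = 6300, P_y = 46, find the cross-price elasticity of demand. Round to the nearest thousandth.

Q = 23 − 0.39(5)² + 0.0555(6300) − 2.4(46) = 23 − 9.75 + 349.65 − 110.4 = 252.5.
∂Q/∂P_y = −2.4, so E_xy = -2.4·(46/252.5) ≈ -0.437.
E_xy < 0: the goods are complements.

-0.437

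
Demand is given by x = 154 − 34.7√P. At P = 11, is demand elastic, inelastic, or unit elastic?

At P = 11, x = 38.9131.
dx/dP = −34.7/(2√P) = −34.7/(2·3.3166).
Point elasticity E = (dx/dP)·(P/x) = -5.2312 × 11/38.9131 ≈ -1.479.
|E| ≈ 1.479 > 1, so demand is elastic.

elastic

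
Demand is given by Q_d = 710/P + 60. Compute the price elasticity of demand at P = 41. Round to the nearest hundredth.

At P = 41, Q_d = 77.3171.
dQ_d/dP = −710/P² = −0.4224.
Point elasticity E = (dQ_d/dP)·(P/Q_d) = -0.4224 × 41/77.3171 ≈ -0.22.
|E| < 1, so demand is inelastic at this price.

-0.22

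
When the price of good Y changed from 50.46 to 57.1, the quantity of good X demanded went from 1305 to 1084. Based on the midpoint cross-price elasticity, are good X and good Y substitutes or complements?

complements

%ΔQ_x = (1084 − 1305)/[(1305+1084)/2] = -221/1194.5 ≈ -0.1850.
%ΔP_y = (57.1 − 50.46)/[(50.46+57.1)/2] ≈ 0.1235.
E_xy = -0.1850/0.1235 ≈ -1.499.
E_xy < 0, so the goods are complements.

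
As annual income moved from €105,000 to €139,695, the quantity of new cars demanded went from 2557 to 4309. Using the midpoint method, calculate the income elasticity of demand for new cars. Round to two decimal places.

%ΔQ = (4309 − 2557)/[(2557+4309)/2] = 1752/3433 ≈ 0.5103.
%ΔY = (139,695 − 105,000)/[(105,000+139,695)/2] = 34695/122347.5 ≈ 0.2836.
E_I = %ΔQ/%ΔY ≈ 1.80.
E_I > 1: normal good (luxury).

1.80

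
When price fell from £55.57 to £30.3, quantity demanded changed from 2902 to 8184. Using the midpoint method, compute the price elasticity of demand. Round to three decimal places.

-1.619

%Δq = (8184 − 2902)/[(2902 + 8184)/2] = 5282/5543 ≈ 0.9529.
%ΔP = (30.3 − 55.57)/[(55.57 + 30.3)/2] = -25.27/42.935 ≈ -0.5886.
Arc elasticity E = %Δq/%ΔP ≈ 0.9529/-0.5886 ≈ -1.619.
|E| > 1: demand is elastic over this range.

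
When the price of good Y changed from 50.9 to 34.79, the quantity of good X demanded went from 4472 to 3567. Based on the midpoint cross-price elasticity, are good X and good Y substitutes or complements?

substitutes

%ΔQ_x = (3567 − 4472)/[(4472+3567)/2] = -905/4019.5 ≈ -0.2252.
%ΔP_y = (34.79 − 50.9)/[(50.9+34.79)/2] ≈ -0.3760.
E_xy = -0.2252/-0.3760 ≈ 0.599.
E_xy > 0, so the goods are substitutes.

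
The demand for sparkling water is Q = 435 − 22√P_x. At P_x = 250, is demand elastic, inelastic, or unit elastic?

elastic

At P_x = 250, Q = 87.1495.
dQ/dP_x = −22/(2√P_x) = −22/(2·15.8114).
Point elasticity E = (dQ/dP_x)·(P_x/Q) = -0.6957 × 250/87.1495 ≈ -1.996.
|E| ≈ 1.996 > 1, so demand is elastic.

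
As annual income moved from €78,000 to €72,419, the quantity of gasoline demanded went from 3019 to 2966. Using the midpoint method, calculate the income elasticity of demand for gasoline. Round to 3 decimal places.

%ΔQ = (2966 − 3019)/[(3019+2966)/2] = -53/2992.5 ≈ -0.0177.
%ΔY = (72,419 − 78,000)/[(78,000+72,419)/2] = -5581/75209.5 ≈ -0.0742.
E_I = %ΔQ/%ΔY ≈ 0.239.
E_I ∈ (0,1): normal good (necessity).

0.239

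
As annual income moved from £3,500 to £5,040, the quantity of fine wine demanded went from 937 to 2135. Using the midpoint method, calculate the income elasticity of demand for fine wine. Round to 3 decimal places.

%ΔQ = (2135 − 937)/[(937+2135)/2] = 1198/1536 ≈ 0.7799.
%ΔY = (5,040 − 3,500)/[(3,500+5,040)/2] = 1540/4270 ≈ 0.3607.
E_I = %ΔQ/%ΔY ≈ 2.163.
E_I > 1: normal good (luxury).

2.163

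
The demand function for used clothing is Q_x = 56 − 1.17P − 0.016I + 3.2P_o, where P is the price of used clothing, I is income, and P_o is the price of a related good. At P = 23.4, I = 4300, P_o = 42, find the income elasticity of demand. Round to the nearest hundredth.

Substituting, Q_x = 56 − 1.17(23.4) − 0.016(4300) + 3.2(42) = 56 − 27.378 − 68.8 + 134.4 = 94.222.
∂Q_x/∂I = −0.016, so E_I = -0.016·(4300/94.222) ≈ -0.73.
E_I < 0: inferior good.

-0.73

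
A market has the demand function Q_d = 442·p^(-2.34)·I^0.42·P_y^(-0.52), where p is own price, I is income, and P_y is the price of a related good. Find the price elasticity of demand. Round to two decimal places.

For a Cobb–Douglas (constant-elasticity) form Q_d = A·p^α·…, the elasticity with respect to p equals the exponent α at every point.
Here the exponent on p is -2.34, so the price elasticity of demand is -2.34.

-2.34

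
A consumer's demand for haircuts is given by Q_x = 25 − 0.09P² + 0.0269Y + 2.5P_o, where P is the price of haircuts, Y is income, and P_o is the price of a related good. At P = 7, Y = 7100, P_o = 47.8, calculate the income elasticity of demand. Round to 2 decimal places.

Substituting, Q_x = 25 − 0.09(7)² + 0.0269(7100) + 2.5(47.8) = 25 − 4.41 + 190.99 + 119.5 = 331.08.
∂Q_x/∂Y = +0.0269, so E_I = 0.0269·(7100/331.08) ≈ 0.58.
E_I ∈ (0,1): normal good (necessity).

0.58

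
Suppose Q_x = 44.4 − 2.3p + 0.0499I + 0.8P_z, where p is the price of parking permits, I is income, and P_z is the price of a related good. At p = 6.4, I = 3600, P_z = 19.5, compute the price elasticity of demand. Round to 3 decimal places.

-0.065

At the given point, Q_x = 44.4 − 2.3(6.4) + 0.0499(3600) + 0.8(19.5) = 44.4 − 14.72 + 179.64 + 15.6 = 224.92.
∂Q_x/∂p = −2.3, so E_p = (−2.3)·(6.4/224.92) ≈ -0.065.
|E_p| < 1: demand is inelastic.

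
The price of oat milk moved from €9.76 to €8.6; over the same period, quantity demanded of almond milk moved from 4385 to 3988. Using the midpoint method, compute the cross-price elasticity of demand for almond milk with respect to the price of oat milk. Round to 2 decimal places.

%ΔQ_x = (3988 − 4385)/[(4385+3988)/2] = -397/4186.5 ≈ -0.0948.
%ΔP_y = (8.6 − 9.76)/[(9.76+8.6)/2] ≈ -0.1264.
E_xy = -0.0948/-0.1264 ≈ 0.75.
E_xy > 0, so almond milk and oat milk are substitutes.

0.75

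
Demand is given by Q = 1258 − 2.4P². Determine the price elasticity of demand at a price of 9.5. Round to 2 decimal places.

At P = 9.5, Q = 1041.4.
dQ/dP = −2·2.4·P = −45.6.
Point elasticity E = (dQ/dP)·(P/Q) = -45.6 × 9.5/1041.4 ≈ -0.42.
|E| < 1, so demand is inelastic at this price.

-0.42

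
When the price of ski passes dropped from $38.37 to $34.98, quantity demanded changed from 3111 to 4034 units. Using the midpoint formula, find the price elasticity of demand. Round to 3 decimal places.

-2.795

%Δq = (4034 − 3111)/[(3111 + 4034)/2] = 923/3572.5 ≈ 0.2584.
%ΔP = (34.98 − 38.37)/[(38.37 + 34.98)/2] = -3.39/36.675 ≈ -0.0924.
Arc elasticity E = %Δq/%ΔP ≈ 0.2584/-0.0924 ≈ -2.795.
|E| > 1: demand is elastic over this range.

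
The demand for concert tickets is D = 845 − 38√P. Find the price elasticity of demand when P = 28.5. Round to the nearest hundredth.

-0.16

At P = 28.5, D = 642.1355.
dD/dP = −38/(2√P) = −38/(2·5.3385).
Point elasticity E = (dD/dP)·(P/D) = -3.559 × 28.5/642.1355 ≈ -0.16.
|E| < 1, so demand is inelastic at this price.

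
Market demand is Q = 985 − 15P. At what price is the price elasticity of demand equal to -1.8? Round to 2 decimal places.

42.21

Set −bP/(a − bP) = −1.8 ⇒ bP = 1.8(a − bP) ⇒ bP(1+1.8) = 1.8·a.
P = 1.8·985/(15·2.8) ≈ 42.21.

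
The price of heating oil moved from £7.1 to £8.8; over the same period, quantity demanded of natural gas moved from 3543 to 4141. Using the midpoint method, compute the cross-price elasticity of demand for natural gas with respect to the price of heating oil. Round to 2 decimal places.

%ΔQ_x = (4141 − 3543)/[(3543+4141)/2] = 598/3842 ≈ 0.1556.
%ΔP_y = (8.8 − 7.1)/[(7.1+8.8)/2] ≈ 0.2138.
E_xy = 0.1556/0.2138 ≈ 0.73.
E_xy > 0, so natural gas and heating oil are substitutes.

0.73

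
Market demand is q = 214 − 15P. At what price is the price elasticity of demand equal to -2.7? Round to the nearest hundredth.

Set −bP/(a − bP) = −2.7 ⇒ bP = 2.7(a − bP) ⇒ bP(1+2.7) = 2.7·a.
P = 2.7·214/(15·3.7) ≈ 10.41.

10.41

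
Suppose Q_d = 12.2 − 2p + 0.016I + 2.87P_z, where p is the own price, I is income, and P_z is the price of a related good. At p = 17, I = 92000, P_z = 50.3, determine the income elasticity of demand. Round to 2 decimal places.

0.92

At the given point, Q_d = 12.2 − 2(17) + 0.016(92000) + 2.87(50.3) = 12.2 − 34 + 1472 + 144.361 = 1594.561.
∂Q_d/∂I = +0.016, so E_I = 0.016·(92000/1594.561) ≈ 0.92.
E_I ∈ (0,1): normal good (necessity).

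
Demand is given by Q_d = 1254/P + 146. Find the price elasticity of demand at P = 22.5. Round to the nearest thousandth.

At P = 22.5, Q_d = 201.7333.
dQ_d/dP = −1254/P² = −2.477.
Point elasticity E = (dQ_d/dP)·(P/Q_d) = -2.477 × 22.5/201.7333 ≈ -0.276.
|E| < 1, so demand is inelastic at this price.

-0.276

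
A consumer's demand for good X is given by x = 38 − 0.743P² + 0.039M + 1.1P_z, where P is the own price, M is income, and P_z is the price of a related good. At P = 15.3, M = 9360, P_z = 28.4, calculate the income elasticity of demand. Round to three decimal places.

1.402

Substituting, x = 38 − 0.743(15.3)² + 0.039(9360) + 1.1(28.4) = 38 − 173.9289 + 365.04 + 31.24 = 260.3511.
∂x/∂M = +0.039, so E_I = 0.039·(9360/260.3511) ≈ 1.402.
E_I > 1: normal good (luxury).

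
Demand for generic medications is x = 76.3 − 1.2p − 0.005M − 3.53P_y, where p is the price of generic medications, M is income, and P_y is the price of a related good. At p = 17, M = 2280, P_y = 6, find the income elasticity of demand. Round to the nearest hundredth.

First evaluate x: 76.3 − 1.2(17) − 0.005(2280) − 3.53(6) = 76.3 − 20.4 − 11.4 − 21.18 = 23.32.
∂x/∂M = −0.005, so E_I = -0.005·(2280/23.32) ≈ -0.49.
E_I < 0: inferior good.

-0.49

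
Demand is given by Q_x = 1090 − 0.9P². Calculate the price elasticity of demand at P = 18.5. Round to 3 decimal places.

-0.788

At P = 18.5, Q_x = 781.975.
dQ_x/dP = −2·0.9·P = −33.3.
Point elasticity E = (dQ_x/dP)·(P/Q_x) = -33.3 × 18.5/781.975 ≈ -0.788.
|E| < 1, so demand is inelastic at this price.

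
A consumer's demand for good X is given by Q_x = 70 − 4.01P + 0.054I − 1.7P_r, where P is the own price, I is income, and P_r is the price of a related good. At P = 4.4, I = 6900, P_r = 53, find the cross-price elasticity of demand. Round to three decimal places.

-0.269

First evaluate Q_x: 70 − 4.01(4.4) + 0.054(6900) − 1.7(53) = 70 − 17.644 + 372.6 − 90.1 = 334.856.
∂Q_x/∂P_r = −1.7, so E_xy = -1.7·(53/334.856) ≈ -0.269.
E_xy < 0: the goods are complements.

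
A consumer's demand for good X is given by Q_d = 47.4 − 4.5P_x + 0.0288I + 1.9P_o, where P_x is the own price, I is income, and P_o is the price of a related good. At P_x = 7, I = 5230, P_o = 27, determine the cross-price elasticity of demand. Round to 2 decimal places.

0.24

Q_d = 47.4 − 4.5(7) + 0.0288(5230) + 1.9(27) = 47.4 − 31.5 + 150.624 + 51.3 = 217.824.
∂Q_d/∂P_o = +1.9, so E_xy = 1.9·(27/217.824) ≈ 0.24.
E_xy > 0: the goods are substitutes.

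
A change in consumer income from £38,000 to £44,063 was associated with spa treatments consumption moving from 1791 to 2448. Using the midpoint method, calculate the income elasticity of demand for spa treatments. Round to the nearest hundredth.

%ΔQ = (2448 − 1791)/[(1791+2448)/2] = 657/2119.5 ≈ 0.3100.
%ΔI = (44,063 − 38,000)/[(38,000+44,063)/2] = 6063/41031.5 ≈ 0.1478.
E_I = %ΔQ/%ΔI ≈ 2.10.
E_I > 1: normal good (luxury).

2.10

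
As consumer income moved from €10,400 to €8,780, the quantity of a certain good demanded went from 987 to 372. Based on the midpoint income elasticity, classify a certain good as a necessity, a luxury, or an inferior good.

luxury

%ΔQ = (372 − 987)/[(987+372)/2] = -615/679.5 ≈ -0.9051.
%ΔI = (8,780 − 10,400)/[(10,400+8,780)/2] = -1620/9590 ≈ -0.1689.
E_I = %ΔQ/%ΔI ≈ 5.358.
E_I > 1: normal good (luxury).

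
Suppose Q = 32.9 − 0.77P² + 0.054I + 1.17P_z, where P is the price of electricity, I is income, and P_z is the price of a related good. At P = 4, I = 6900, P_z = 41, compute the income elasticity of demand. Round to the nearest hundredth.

0.84

Q = 32.9 − 0.77(4)² + 0.054(6900) + 1.17(41) = 32.9 − 12.32 + 372.6 + 47.97 = 441.15.
∂Q/∂I = +0.054, so E_I = 0.054·(6900/441.15) ≈ 0.84.
E_I ∈ (0,1): normal good (necessity).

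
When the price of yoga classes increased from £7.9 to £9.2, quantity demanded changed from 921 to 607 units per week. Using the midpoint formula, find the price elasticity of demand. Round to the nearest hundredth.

-2.70

%ΔQ = (607 − 921)/[(921 + 607)/2] = -314/764 ≈ -0.4110.
%Δp = (9.2 − 7.9)/[(7.9 + 9.2)/2] = 1.3/8.55 ≈ 0.1520.
Arc elasticity E = %ΔQ/%Δp ≈ -0.4110/0.1520 ≈ -2.70.
|E| > 1: demand is elastic over this range.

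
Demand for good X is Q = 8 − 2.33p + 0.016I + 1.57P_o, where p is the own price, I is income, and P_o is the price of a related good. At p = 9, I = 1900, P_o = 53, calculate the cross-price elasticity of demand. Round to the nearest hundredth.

First evaluate Q: 8 − 2.33(9) + 0.016(1900) + 1.57(53) = 8 − 20.97 + 30.4 + 83.21 = 100.64.
∂Q/∂P_o = +1.57, so E_xy = 1.57·(53/100.64) ≈ 0.83.
E_xy > 0: the goods are substitutes.

0.83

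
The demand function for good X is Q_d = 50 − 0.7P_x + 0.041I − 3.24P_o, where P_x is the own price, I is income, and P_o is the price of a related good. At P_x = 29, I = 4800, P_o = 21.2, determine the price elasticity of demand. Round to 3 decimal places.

At the given point, Q_d = 50 − 0.7(29) + 0.041(4800) − 3.24(21.2) = 50 − 20.3 + 196.8 − 68.688 = 157.812.
∂Q_d/∂P_x = −0.7, so E_p = (−0.7)·(29/157.812) ≈ -0.129.
|E_p| < 1: demand is inelastic.

-0.129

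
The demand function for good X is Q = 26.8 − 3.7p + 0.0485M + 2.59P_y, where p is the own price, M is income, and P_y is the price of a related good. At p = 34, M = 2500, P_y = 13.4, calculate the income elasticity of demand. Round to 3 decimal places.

2.129

Evaluating quantity at (p, M, P_y) gives Q = 26.8 − 3.7(34) + 0.0485(2500) + 2.59(13.4) = 26.8 − 125.8 + 121.25 + 34.706 = 56.956.
∂Q/∂M = +0.0485, so E_I = 0.0485·(2500/56.956) ≈ 2.129.
E_I > 1: normal good (luxury).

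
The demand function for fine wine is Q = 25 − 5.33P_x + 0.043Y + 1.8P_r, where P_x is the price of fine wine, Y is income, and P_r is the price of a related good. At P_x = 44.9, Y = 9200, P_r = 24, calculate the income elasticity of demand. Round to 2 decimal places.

At the given point, Q = 25 − 5.33(44.9) + 0.043(9200) + 1.8(24) = 25 − 239.317 + 395.6 + 43.2 = 224.483.
∂Q/∂Y = +0.043, so E_I = 0.043·(9200/224.483) ≈ 1.76.
E_I > 1: normal good (luxury).

1.76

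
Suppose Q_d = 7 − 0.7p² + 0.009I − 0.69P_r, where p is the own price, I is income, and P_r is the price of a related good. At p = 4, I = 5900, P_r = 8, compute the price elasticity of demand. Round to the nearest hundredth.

Substituting, Q_d = 7 − 0.7(4)² + 0.009(5900) − 0.69(8) = 7 − 11.2 + 53.1 − 5.52 = 43.38.
∂Q_d/∂p = −2·0.7·p = -5.6, so E_p = -5.6·(4/43.38) ≈ -0.52.
|E_p| < 1: demand is inelastic.

-0.52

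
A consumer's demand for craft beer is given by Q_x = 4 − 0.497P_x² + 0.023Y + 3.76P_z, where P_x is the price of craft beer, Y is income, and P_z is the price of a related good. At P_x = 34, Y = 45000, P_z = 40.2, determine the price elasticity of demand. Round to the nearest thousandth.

-1.867

Substituting, Q_x = 4 − 0.497(34)² + 0.023(45000) + 3.76(40.2) = 4 − 574.532 + 1035 + 151.152 = 615.62.
∂Q_x/∂P_x = −2·0.497·P_x = -33.796, so E_p = -33.796·(34/615.62) ≈ -1.867.
|E_p| > 1: demand is elastic.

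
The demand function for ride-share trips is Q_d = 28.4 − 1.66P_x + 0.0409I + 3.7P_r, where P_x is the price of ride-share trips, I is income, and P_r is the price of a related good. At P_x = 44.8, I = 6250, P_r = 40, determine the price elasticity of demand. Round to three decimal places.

-0.208

Substituting, Q_d = 28.4 − 1.66(44.8) + 0.0409(6250) + 3.7(40) = 28.4 − 74.368 + 255.625 + 148 = 357.657.
∂Q_d/∂P_x = −1.66, so E_p = (−1.66)·(44.8/357.657) ≈ -0.208.
|E_p| < 1: demand is inelastic.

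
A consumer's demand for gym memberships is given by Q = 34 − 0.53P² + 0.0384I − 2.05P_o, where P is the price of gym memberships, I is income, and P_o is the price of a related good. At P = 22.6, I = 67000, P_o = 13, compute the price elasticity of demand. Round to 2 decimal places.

-0.23

At the given point, Q = 34 − 0.53(22.6)² + 0.0384(67000) − 2.05(13) = 34 − 270.7028 + 2572.8 − 26.65 = 2309.4472.
∂Q/∂P = −2·0.53·P = -23.956, so E_p = -23.956·(22.6/2309.4472) ≈ -0.23.
|E_p| < 1: demand is inelastic.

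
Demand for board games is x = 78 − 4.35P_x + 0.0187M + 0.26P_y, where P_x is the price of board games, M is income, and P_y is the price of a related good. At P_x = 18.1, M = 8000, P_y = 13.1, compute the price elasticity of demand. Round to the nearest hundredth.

-0.52

Evaluating quantity at (P_x, M, P_y) gives x = 78 − 4.35(18.1) + 0.0187(8000) + 0.26(13.1) = 78 − 78.735 + 149.6 + 3.406 = 152.271.
∂x/∂P_x = −4.35, so E_p = (−4.35)·(18.1/152.271) ≈ -0.52.
|E_p| < 1: demand is inelastic.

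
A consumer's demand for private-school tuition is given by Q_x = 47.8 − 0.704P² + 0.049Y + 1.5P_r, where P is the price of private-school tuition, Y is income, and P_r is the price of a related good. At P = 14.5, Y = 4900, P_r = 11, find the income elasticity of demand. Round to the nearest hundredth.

Q_x = 47.8 − 0.704(14.5)² + 0.049(4900) + 1.5(11) = 47.8 − 148.016 + 240.1 + 16.5 = 156.384.
∂Q_x/∂Y = +0.049, so E_I = 0.049·(4900/156.384) ≈ 1.54.
E_I > 1: normal good (luxury).

1.54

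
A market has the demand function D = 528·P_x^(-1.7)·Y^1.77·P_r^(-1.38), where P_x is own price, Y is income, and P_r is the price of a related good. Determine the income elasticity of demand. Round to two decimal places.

For a Cobb–Douglas (constant-elasticity) form D = A·Y^α·…, the elasticity with respect to Y equals the exponent α at every point.
Here the exponent on Y is 1.77, so the income elasticity of demand is 1.77.

1.77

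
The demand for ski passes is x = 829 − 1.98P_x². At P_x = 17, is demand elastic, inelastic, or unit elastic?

elastic

At P_x = 17, x = 256.78.
dx/dP_x = −2·1.98·P_x = −67.32.
Point elasticity E = (dx/dP_x)·(P_x/x) = -67.32 × 17/256.78 ≈ -4.457.
|E| ≈ 4.457 > 1, so demand is elastic.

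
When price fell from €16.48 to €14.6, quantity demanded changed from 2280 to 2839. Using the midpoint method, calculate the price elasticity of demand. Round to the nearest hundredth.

-1.81

%ΔQ = (2839 − 2280)/[(2280 + 2839)/2] = 559/2559.5 ≈ 0.2184.
%ΔP = (14.6 − 16.48)/[(16.48 + 14.6)/2] = -1.88/15.54 ≈ -0.1210.
Arc elasticity E = %ΔQ/%ΔP ≈ 0.2184/-0.1210 ≈ -1.81.
|E| > 1: demand is elastic over this range.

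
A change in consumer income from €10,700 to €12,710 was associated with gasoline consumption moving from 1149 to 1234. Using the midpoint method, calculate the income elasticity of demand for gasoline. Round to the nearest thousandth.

0.415

%ΔQ = (1234 − 1149)/[(1149+1234)/2] = 85/1191.5 ≈ 0.0713.
%ΔY = (12,710 − 10,700)/[(10,700+12,710)/2] = 2010/11705 ≈ 0.1717.
E_I = %ΔQ/%ΔY ≈ 0.415.
E_I ∈ (0,1): normal good (necessity).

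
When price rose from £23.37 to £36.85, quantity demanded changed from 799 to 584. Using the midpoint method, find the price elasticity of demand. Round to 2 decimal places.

%ΔQ = (584 − 799)/[(799 + 584)/2] = -215/691.5 ≈ -0.3109.
%ΔP = (36.85 − 23.37)/[(23.37 + 36.85)/2] = 13.48/30.11 ≈ 0.4477.
Arc elasticity E = %ΔQ/%ΔP ≈ -0.3109/0.4477 ≈ -0.69.
|E| < 1: demand is inelastic over this range.

-0.69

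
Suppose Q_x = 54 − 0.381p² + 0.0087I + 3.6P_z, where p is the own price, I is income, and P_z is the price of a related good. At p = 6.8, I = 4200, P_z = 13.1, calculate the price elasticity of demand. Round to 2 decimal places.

Q_x = 54 − 0.381(6.8)² + 0.0087(4200) + 3.6(13.1) = 54 − 17.6174 + 36.54 + 47.16 = 120.0826.
∂Q_x/∂p = −2·0.381·p = -5.1816, so E_p = -5.1816·(6.8/120.0826) ≈ -0.29.
|E_p| < 1: demand is inelastic.

-0.29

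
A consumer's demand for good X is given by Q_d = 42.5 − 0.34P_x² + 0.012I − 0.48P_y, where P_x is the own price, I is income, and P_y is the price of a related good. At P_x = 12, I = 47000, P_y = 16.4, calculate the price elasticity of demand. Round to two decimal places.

-0.18

At the given point, Q_d = 42.5 − 0.34(12)² + 0.012(47000) − 0.48(16.4) = 42.5 − 48.96 + 564 − 7.872 = 549.668.
∂Q_d/∂P_x = −2·0.34·P_x = -8.16, so E_p = -8.16·(12/549.668) ≈ -0.18.
|E_p| < 1: demand is inelastic.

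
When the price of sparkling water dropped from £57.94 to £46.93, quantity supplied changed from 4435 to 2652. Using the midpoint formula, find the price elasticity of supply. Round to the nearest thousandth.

2.396

%Δq = (2652 − 4435)/[(4435 + 2652)/2] = -1783/3543.5 ≈ -0.5032.
%ΔP = (46.93 − 57.94)/[(57.94 + 46.93)/2] = -11.01/52.435 ≈ -0.2100.
Arc elasticity E = %Δq/%ΔP ≈ -0.5032/-0.2100 ≈ 2.396.
|E| > 1: supply is elastic over this range.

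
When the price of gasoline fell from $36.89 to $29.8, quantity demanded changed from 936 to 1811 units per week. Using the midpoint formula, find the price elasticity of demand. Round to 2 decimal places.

-3.00

%ΔQ = (1811 − 936)/[(936 + 1811)/2] = 875/1373.5 ≈ 0.6371.
%ΔP = (29.8 − 36.89)/[(36.89 + 29.8)/2] = -7.09/33.345 ≈ -0.2126.
Arc elasticity E = %ΔQ/%ΔP ≈ 0.6371/-0.2126 ≈ -3.00.
|E| > 1: demand is elastic over this range.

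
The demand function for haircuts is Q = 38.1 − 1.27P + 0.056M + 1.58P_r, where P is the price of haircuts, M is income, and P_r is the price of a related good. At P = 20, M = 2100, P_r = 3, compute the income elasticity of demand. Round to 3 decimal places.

Substituting, Q = 38.1 − 1.27(20) + 0.056(2100) + 1.58(3) = 38.1 − 25.4 + 117.6 + 4.74 = 135.04.
∂Q/∂M = +0.056, so E_I = 0.056·(2100/135.04) ≈ 0.871.
E_I ∈ (0,1): normal good (necessity).

0.871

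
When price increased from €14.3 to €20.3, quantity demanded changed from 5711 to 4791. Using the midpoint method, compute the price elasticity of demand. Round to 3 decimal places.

%ΔQ = (4791 − 5711)/[(5711 + 4791)/2] = -920/5251 ≈ -0.1752.
%Δp = (20.3 − 14.3)/[(14.3 + 20.3)/2] = 6/17.3 ≈ 0.3468.
Arc elasticity E = %ΔQ/%Δp ≈ -0.1752/0.3468 ≈ -0.505.
|E| < 1: demand is inelastic over this range.

-0.505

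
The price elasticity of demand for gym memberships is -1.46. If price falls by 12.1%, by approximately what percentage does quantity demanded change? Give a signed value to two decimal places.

%ΔQ ≈ E × %ΔP = (-1.46) × (-12.1%) ≈ 17.67%.

17.67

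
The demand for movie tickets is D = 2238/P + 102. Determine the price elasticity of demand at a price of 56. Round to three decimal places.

-0.282

At P = 56, D = 141.9643.
dD/dP = −2238/P² = −0.7136.
Point elasticity E = (dD/dP)·(P/D) = -0.7136 × 56/141.9643 ≈ -0.282.
|E| < 1, so demand is inelastic at this price.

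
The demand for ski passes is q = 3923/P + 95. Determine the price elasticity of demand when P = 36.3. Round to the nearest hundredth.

-0.53

At P = 36.3, q = 203.0716.
dq/dP = −3923/P² = −2.9772.
Point elasticity E = (dq/dP)·(P/q) = -2.9772 × 36.3/203.0716 ≈ -0.53.
|E| < 1, so demand is inelastic at this price.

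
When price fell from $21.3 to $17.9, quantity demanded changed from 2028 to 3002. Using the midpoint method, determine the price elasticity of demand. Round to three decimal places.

%ΔQ = (3002 − 2028)/[(2028 + 3002)/2] = 974/2515 ≈ 0.3873.
%Δp = (17.9 − 21.3)/[(21.3 + 17.9)/2] = -3.4/19.6 ≈ -0.1735.
Arc elasticity E = %ΔQ/%Δp ≈ 0.3873/-0.1735 ≈ -2.233.
|E| > 1: demand is elastic over this range.

-2.233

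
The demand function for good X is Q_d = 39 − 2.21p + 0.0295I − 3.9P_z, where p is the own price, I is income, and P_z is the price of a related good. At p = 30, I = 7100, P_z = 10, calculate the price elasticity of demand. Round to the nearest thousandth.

Q_d = 39 − 2.21(30) + 0.0295(7100) − 3.9(10) = 39 − 66.3 + 209.45 − 39 = 143.15.
∂Q_d/∂p = −2.21, so E_p = (−2.21)·(30/143.15) ≈ -0.463.
|E_p| < 1: demand is inelastic.

-0.463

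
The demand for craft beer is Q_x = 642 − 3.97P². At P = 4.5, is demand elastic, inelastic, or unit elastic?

At P = 4.5, Q_x = 561.6075.
dQ_x/dP = −2·3.97·P = −35.73.
Point elasticity E = (dQ_x/dP)·(P/Q_x) = -35.73 × 4.5/561.6075 ≈ -0.286.
|E| ≈ 0.286 < 1, so demand is inelastic.

inelastic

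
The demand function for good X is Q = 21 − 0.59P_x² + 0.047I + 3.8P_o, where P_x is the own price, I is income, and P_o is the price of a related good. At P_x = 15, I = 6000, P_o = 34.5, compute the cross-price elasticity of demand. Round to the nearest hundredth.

0.44

Evaluating quantity at (P_x, I, P_o) gives Q = 21 − 0.59(15)² + 0.047(6000) + 3.8(34.5) = 21 − 132.75 + 282 + 131.1 = 301.35.
∂Q/∂P_o = +3.8, so E_xy = 3.8·(34.5/301.35) ≈ 0.44.
E_xy > 0: the goods are substitutes.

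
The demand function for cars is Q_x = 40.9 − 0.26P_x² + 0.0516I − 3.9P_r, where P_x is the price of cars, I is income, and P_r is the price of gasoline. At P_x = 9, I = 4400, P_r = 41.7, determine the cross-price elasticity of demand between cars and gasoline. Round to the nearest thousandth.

-1.930

First evaluate Q_x: 40.9 − 0.26(9)² + 0.0516(4400) − 3.9(41.7) = 40.9 − 21.06 + 227.04 − 162.63 = 84.25.
∂Q_x/∂P_r = −3.9, so E_xy = -3.9·(41.7/84.25) ≈ -1.930.
E_xy < 0: the goods are complements.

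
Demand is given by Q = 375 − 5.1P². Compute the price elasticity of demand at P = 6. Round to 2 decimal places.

-1.92

At P = 6, Q = 191.4.
dQ/dP = −2·5.1·P = −61.2.
Point elasticity E = (dQ/dP)·(P/Q) = -61.2 × 6/191.4 ≈ -1.92.
|E| > 1, so demand is elastic at this price.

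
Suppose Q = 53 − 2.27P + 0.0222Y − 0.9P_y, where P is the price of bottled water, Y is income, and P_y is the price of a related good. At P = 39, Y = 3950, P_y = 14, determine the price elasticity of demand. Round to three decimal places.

-2.238

Q = 53 − 2.27(39) + 0.0222(3950) − 0.9(14) = 53 − 88.53 + 87.69 − 12.6 = 39.56.
∂Q/∂P = −2.27, so E_p = (−2.27)·(39/39.56) ≈ -2.238.
|E_p| > 1: demand is elastic.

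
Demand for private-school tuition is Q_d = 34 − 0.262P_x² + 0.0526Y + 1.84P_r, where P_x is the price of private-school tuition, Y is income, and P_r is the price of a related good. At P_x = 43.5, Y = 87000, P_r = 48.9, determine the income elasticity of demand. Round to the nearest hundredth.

1.09

At the given point, Q_d = 34 − 0.262(43.5)² + 0.0526(87000) + 1.84(48.9) = 34 − 495.7695 + 4576.2 + 89.976 = 4204.4065.
∂Q_d/∂Y = +0.0526, so E_I = 0.0526·(87000/4204.4065) ≈ 1.09.
E_I > 1: normal good (luxury).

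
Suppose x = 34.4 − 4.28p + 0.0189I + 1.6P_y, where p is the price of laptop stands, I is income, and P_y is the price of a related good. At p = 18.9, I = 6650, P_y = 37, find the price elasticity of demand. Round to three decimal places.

Evaluating quantity at (p, I, P_y) gives x = 34.4 − 4.28(18.9) + 0.0189(6650) + 1.6(37) = 34.4 − 80.892 + 125.685 + 59.2 = 138.393.
∂x/∂p = −4.28, so E_p = (−4.28)·(18.9/138.393) ≈ -0.585.
|E_p| < 1: demand is inelastic.

-0.585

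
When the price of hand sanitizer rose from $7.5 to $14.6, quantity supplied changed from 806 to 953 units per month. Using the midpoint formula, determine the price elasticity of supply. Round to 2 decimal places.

%ΔQ = (953 − 806)/[(806 + 953)/2] = 147/879.5 ≈ 0.1671.
%Δp = (14.6 − 7.5)/[(7.5 + 14.6)/2] = 7.1/11.05 ≈ 0.6425.
Arc elasticity E = %ΔQ/%Δp ≈ 0.1671/0.6425 ≈ 0.26.
|E| < 1: supply is inelastic over this range.

0.26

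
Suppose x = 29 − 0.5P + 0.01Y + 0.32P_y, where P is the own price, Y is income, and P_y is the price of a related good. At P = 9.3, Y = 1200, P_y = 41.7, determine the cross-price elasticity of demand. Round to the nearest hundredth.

0.27

At the given point, x = 29 − 0.5(9.3) + 0.01(1200) + 0.32(41.7) = 29 − 4.65 + 12 + 13.344 = 49.694.
∂x/∂P_y = +0.32, so E_xy = 0.32·(41.7/49.694) ≈ 0.27.
E_xy > 0: the goods are substitutes.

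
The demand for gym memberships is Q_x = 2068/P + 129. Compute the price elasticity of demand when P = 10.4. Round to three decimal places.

-0.607

At P = 10.4, Q_x = 327.8462.
dQ_x/dP = −2068/P² = −19.1198.
Point elasticity E = (dQ_x/dP)·(P/Q_x) = -19.1198 × 10.4/327.8462 ≈ -0.607.
|E| < 1, so demand is inelastic at this price.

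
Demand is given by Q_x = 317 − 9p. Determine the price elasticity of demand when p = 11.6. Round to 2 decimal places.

-0.49

At p = 11.6, Q_x = 212.6.
dQ_x/dp = −9.
Point elasticity E = (dQ_x/dp)·(p/Q_x) = -9 × 11.6/212.6 ≈ -0.49.
|E| < 1, so demand is inelastic at this price.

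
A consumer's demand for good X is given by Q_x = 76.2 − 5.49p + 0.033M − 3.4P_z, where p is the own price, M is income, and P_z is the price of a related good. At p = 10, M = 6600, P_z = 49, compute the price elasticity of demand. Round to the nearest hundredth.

Evaluating quantity at (p, M, P_z) gives Q_x = 76.2 − 5.49(10) + 0.033(6600) − 3.4(49) = 76.2 − 54.9 + 217.8 − 166.6 = 72.5.
∂Q_x/∂p = −5.49, so E_p = (−5.49)·(10/72.5) ≈ -0.76.
|E_p| < 1: demand is inelastic.

-0.76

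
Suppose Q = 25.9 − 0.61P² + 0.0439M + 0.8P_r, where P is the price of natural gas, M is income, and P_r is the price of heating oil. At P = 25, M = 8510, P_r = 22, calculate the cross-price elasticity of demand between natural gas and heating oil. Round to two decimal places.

Q = 25.9 − 0.61(25)² + 0.0439(8510) + 0.8(22) = 25.9 − 381.25 + 373.589 + 17.6 = 35.839.
∂Q/∂P_r = +0.8, so E_xy = 0.8·(22/35.839) ≈ 0.49.
E_xy > 0: the goods are substitutes.

0.49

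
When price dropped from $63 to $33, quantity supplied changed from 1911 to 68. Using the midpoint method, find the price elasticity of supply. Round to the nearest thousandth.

%Δq = (68 − 1911)/[(1911 + 68)/2] = -1843/989.5 ≈ -1.8626.
%ΔP = (33 − 63)/[(63 + 33)/2] = -30/48 ≈ -0.6250.
Arc elasticity E = %Δq/%ΔP ≈ -1.8626/-0.6250 ≈ 2.980.
|E| > 1: supply is elastic over this range.

2.980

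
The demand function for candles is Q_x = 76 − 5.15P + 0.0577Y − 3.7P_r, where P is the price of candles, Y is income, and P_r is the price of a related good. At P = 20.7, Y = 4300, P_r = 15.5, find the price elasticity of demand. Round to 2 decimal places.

First evaluate Q_x: 76 − 5.15(20.7) + 0.0577(4300) − 3.7(15.5) = 76 − 106.605 + 248.11 − 57.35 = 160.155.
∂Q_x/∂P = −5.15, so E_p = (−5.15)·(20.7/160.155) ≈ -0.67.
|E_p| < 1: demand is inelastic.

-0.67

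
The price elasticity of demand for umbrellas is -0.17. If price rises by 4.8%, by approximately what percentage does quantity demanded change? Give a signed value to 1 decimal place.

%ΔQ ≈ E × %ΔP = (-0.17) × (4.8%) ≈ -0.8%.

-0.8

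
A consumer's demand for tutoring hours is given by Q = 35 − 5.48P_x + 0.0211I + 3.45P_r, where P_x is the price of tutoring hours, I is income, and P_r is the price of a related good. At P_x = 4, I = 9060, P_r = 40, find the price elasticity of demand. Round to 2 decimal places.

-0.06

Evaluating quantity at (P_x, I, P_r) gives Q = 35 − 5.48(4) + 0.0211(9060) + 3.45(40) = 35 − 21.92 + 191.166 + 138 = 342.246.
∂Q/∂P_x = −5.48, so E_p = (−5.48)·(4/342.246) ≈ -0.06.
|E_p| < 1: demand is inelastic.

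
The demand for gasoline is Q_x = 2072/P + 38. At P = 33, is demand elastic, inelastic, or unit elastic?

inelastic

At P = 33, Q_x = 100.7879.
dQ_x/dP = −2072/P² = −1.9027.
Point elasticity E = (dQ_x/dP)·(P/Q_x) = -1.9027 × 33/100.7879 ≈ -0.623.
|E| ≈ 0.623 < 1, so demand is inelastic.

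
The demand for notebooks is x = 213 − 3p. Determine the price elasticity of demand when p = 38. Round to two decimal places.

-1.15

At p = 38, x = 99.
dx/dp = −3.
Point elasticity E = (dx/dp)·(p/x) = -3 × 38/99 ≈ -1.15.
|E| > 1, so demand is elastic at this price.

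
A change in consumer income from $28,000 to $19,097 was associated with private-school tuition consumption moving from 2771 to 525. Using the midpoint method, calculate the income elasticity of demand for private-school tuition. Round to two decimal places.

%ΔQ = (525 − 2771)/[(2771+525)/2] = -2246/1648 ≈ -1.3629.
%ΔI = (19,097 − 28,000)/[(28,000+19,097)/2] = -8903/23548.5 ≈ -0.3781.
E_I = %ΔQ/%ΔI ≈ 3.60.
E_I > 1: normal good (luxury).

3.60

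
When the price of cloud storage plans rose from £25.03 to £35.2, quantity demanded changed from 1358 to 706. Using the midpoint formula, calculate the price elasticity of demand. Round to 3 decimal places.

%Δq = (706 − 1358)/[(1358 + 706)/2] = -652/1032 ≈ -0.6318.
%Δp = (35.2 − 25.03)/[(25.03 + 35.2)/2] = 10.17/30.115 ≈ 0.3377.
Arc elasticity E = %Δq/%Δp ≈ -0.6318/0.3377 ≈ -1.871.
|E| > 1: demand is elastic over this range.

-1.871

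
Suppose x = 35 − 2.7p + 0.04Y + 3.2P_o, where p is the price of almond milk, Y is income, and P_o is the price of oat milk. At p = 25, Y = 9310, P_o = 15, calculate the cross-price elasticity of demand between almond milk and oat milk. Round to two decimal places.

x = 35 − 2.7(25) + 0.04(9310) + 3.2(15) = 35 − 67.5 + 372.4 + 48 = 387.9.
∂x/∂P_o = +3.2, so E_xy = 3.2·(15/387.9) ≈ 0.12.
E_xy > 0: the goods are substitutes.

0.12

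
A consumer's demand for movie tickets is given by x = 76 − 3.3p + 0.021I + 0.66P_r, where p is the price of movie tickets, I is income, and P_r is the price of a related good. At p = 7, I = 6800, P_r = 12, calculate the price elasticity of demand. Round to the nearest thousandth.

At the given point, x = 76 − 3.3(7) + 0.021(6800) + 0.66(12) = 76 − 23.1 + 142.8 + 7.92 = 203.62.
∂x/∂p = −3.3, so E_p = (−3.3)·(7/203.62) ≈ -0.113.
|E_p| < 1: demand is inelastic.

-0.113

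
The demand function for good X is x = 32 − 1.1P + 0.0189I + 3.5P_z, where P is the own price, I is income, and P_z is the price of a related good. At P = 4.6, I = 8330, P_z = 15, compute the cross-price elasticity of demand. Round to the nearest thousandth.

Substituting, x = 32 − 1.1(4.6) + 0.0189(8330) + 3.5(15) = 32 − 5.06 + 157.437 + 52.5 = 236.877.
∂x/∂P_z = +3.5, so E_xy = 3.5·(15/236.877) ≈ 0.222.
E_xy > 0: the goods are substitutes.

0.222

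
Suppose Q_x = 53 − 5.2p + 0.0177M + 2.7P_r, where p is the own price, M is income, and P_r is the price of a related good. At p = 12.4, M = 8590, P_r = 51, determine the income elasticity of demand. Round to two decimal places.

Substituting, Q_x = 53 − 5.2(12.4) + 0.0177(8590) + 2.7(51) = 53 − 64.48 + 152.043 + 137.7 = 278.263.
∂Q_x/∂M = +0.0177, so E_I = 0.0177·(8590/278.263) ≈ 0.55.
E_I ∈ (0,1): normal good (necessity).

0.55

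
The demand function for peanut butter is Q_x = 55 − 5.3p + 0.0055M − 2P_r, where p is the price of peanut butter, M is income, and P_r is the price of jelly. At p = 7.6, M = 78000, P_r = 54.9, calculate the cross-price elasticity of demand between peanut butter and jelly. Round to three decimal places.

-0.329

Evaluating quantity at (p, M, P_r) gives Q_x = 55 − 5.3(7.6) + 0.0055(78000) − 2(54.9) = 55 − 40.28 + 429 − 109.8 = 333.92.
∂Q_x/∂P_r = −2, so E_xy = -2·(54.9/333.92) ≈ -0.329.
E_xy < 0: the goods are complements.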